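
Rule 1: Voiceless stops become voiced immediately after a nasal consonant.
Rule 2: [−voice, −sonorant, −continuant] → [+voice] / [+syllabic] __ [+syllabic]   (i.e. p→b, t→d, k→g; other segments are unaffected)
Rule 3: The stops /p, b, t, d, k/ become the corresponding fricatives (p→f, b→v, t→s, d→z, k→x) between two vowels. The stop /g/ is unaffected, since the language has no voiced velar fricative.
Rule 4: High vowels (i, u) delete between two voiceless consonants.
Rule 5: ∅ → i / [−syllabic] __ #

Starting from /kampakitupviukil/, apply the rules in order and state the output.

kambagizupviugili

Rule 1 (post-nasal voicing): /p/ is a voiceless stop immediately after the nasal /m/, so it voices to [b]. /kampakitupviukil/ → kambakitupviukil.
Rule 2 (intervocalic voicing): /k/ is a voiceless stop between vowels /a/ and /i/, so it voices to [g]. /t/ is a voiceless stop between vowels /i/ and /u/, so it voices to [d]. /k/ is a voiceless stop between vowels /u/ and /i/, so it voices to [g]. /kambakitupviukil/ → kambagidupviugil.
Rule 3 (intervocalic spirantization): /d/ is a stop between vowels /i/ and /u/, so it spirantizes to the fricative [z]. /kambagidupviugil/ → kambagizupviugil.
Rule 4 (high vowel syncope): no segment meets the environment; /kambagizupviugil/ is unchanged.
Rule 5 (final i-epenthesis): the form ends in the consonant /l/, so [i] is inserted word-finally. /kambagizupviugil/ → kambagizupviugili.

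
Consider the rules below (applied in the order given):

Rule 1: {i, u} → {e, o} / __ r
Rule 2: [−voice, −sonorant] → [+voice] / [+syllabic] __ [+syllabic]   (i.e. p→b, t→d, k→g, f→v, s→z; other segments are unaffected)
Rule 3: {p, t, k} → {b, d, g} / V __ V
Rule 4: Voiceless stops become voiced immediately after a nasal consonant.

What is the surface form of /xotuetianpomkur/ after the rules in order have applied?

Rule 1 (pre-rhotic lowering): /u/ is a high vowel immediately before /r/, so it lowers to [o]. /xotuetianpomkur/ → xotuetianpomkor.
Rule 2 (intervocalic voicing): /t/ is a voiceless obstruent between vowels /o/ and /u/, so it voices to [d]. /t/ is a voiceless obstruent between vowels /e/ and /i/, so it voices to [d]. /xotuetianpomkor/ → xoduedianpomkor.
Rule 3 (intervocalic voicing): no segment meets the environment; /xoduedianpomkor/ is unchanged.
Rule 4 (post-nasal voicing): /p/ is a voiceless stop immediately after the nasal /n/, so it voices to [b]. /k/ is a voiceless stop immediately after the nasal /m/, so it voices to [g]. /xoduedianpomkor/ → xoduedianbomgor.

xoduedianbomgor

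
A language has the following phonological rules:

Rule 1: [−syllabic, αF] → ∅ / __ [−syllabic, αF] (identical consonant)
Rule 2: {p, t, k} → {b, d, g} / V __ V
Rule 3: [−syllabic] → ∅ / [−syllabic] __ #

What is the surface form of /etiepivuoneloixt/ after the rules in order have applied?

ediebivuoneloix

Rule 1 (degemination): no segment meets the environment; /etiepivuoneloixt/ is unchanged.
Rule 2 (intervocalic voicing): /t/ is a voiceless stop between vowels /e/ and /i/, so it voices to [d]. /p/ is a voiceless stop between vowels /e/ and /i/, so it voices to [b]. /etiepivuoneloixt/ → ediebivuoneloixt.
Rule 3 (final cluster simplification): /t/ is the second consonant of a word-final cluster /xt/, so it deletes. /ediebivuoneloixt/ → ediebivuoneloix.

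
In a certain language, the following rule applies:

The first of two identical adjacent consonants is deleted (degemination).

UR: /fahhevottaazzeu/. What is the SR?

/hh/ is a geminate; the first /h/ deletes.
/tt/ is a geminate; the first /t/ deletes.
/zz/ is a geminate; the first /z/ deletes.
Surface form: [fahevotaazeu].

fahevotaazeu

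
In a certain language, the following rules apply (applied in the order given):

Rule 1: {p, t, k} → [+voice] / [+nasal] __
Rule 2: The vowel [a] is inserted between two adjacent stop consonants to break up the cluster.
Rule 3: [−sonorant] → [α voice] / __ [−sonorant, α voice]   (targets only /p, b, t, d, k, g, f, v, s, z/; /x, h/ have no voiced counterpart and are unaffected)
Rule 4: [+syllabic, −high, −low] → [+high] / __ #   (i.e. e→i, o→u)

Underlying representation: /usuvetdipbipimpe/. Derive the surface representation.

Rule 1 (post-nasal voicing): /p/ is a voiceless stop immediately after the nasal /m/, so it voices to [b]. /usuvetdipbipimpe/ → usuvetdipbipimbe.
Rule 2 (stop-cluster a-epenthesis): /t/ and /d/ form a stop–stop cluster, so [a] is inserted between them. /p/ and /b/ form a stop–stop cluster, so [a] is inserted between them. /usuvetdipbipimbe/ → usuvetadipabipimbe.
Rule 3 (regressive voicing assimilation): no segment meets the environment; /usuvetadipabipimbe/ is unchanged.
Rule 4 (final vowel raising): /e/ is a mid vowel in word-final position, so it raises to [i]. /usuvetadipabipimbe/ → usuvetadipabipimbi.

usuvetadipabipimbi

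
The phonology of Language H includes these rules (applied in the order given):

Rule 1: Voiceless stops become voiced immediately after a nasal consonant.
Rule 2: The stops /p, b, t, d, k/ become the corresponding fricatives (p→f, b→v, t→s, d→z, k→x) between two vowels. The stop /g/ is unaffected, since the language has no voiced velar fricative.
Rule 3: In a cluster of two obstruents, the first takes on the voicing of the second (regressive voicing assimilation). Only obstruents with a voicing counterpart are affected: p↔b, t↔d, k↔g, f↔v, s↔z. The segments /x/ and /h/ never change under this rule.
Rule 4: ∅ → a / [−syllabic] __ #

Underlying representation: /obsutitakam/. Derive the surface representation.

Rule 1 (post-nasal voicing): no segment meets the environment; /obsutitakam/ is unchanged.
Rule 2 (intervocalic spirantization): /t/ is a stop between vowels /u/ and /i/, so it spirantizes to the fricative [s]. /t/ is a stop between vowels /i/ and /a/, so it spirantizes to the fricative [s]. /k/ is a stop between vowels /a/ and /a/, so it spirantizes to the fricative [x]. /obsutitakam/ → obsusisaxam.
Rule 3 (regressive voicing assimilation): /b/ precedes the voiceless obstruent /s/, so it devoices to [p] by assimilation. /obsusisaxam/ → opsusisaxam.
Rule 4 (final a-epenthesis): the form ends in the consonant /m/, so [a] is inserted word-finally. /opsusisaxam/ → opsusisaxama.

opsusisaxama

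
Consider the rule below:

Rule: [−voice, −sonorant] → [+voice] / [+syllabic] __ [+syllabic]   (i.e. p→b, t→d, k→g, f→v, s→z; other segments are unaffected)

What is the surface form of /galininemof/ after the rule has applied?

galininemof

No segment of /galininemof/ meets the structural description of the rule, so the form surfaces unchanged.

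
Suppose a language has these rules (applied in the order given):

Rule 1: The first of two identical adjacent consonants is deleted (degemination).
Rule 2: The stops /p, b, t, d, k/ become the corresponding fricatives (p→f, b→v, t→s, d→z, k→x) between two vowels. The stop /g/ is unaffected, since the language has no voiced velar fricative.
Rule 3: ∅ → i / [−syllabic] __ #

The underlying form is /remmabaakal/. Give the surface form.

Rule 1 (degemination): /mm/ is a geminate; the first /m/ deletes. /remmabaakal/ → remabaakal.
Rule 2 (intervocalic spirantization): /b/ is a stop between vowels /a/ and /a/, so it spirantizes to the fricative [v]. /k/ is a stop between vowels /a/ and /a/, so it spirantizes to the fricative [x]. /remabaakal/ → remavaaxal.
Rule 3 (final i-epenthesis): the form ends in the consonant /l/, so [i] is inserted word-finally. /remavaaxal/ → remavaaxali.

remavaaxali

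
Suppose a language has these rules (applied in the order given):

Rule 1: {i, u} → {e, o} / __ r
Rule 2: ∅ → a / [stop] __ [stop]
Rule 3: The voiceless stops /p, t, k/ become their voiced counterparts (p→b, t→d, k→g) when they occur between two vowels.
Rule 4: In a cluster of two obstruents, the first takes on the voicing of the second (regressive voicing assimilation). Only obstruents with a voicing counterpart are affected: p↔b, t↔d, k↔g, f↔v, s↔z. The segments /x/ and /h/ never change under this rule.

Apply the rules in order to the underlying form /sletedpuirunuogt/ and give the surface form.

slededabuerunuogat

Rule 1 (pre-rhotic lowering): /i/ is a high vowel immediately before /r/, so it lowers to [e]. /sletedpuirunuogt/ → sletedpuerunuogt.
Rule 2 (stop-cluster a-epenthesis): /d/ and /p/ form a stop–stop cluster, so [a] is inserted between them. /g/ and /t/ form a stop–stop cluster, so [a] is inserted between them. /sletedpuerunuogt/ → sletedapuerunuogat.
Rule 3 (intervocalic voicing): /t/ is a voiceless stop between vowels /e/ and /e/, so it voices to [d]. /p/ is a voiceless stop between vowels /a/ and /u/, so it voices to [b]. /sletedapuerunuogat/ → slededabuerunuogat.
Rule 4 (regressive voicing assimilation): no segment meets the environment; /slededabuerunuogat/ is unchanged.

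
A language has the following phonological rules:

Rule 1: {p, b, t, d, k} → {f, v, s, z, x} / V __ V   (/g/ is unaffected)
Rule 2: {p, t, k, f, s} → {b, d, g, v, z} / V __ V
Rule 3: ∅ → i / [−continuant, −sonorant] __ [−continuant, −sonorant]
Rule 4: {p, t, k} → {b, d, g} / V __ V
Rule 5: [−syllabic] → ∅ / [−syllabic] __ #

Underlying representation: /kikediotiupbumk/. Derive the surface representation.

Rule 1 (intervocalic spirantization): /k/ is a stop between vowels /i/ and /e/, so it spirantizes to the fricative [x]. /d/ is a stop between vowels /e/ and /i/, so it spirantizes to the fricative [z]. /t/ is a stop between vowels /o/ and /i/, so it spirantizes to the fricative [s]. /kikediotiupbumk/ → kixeziosiupbumk.
Rule 2 (intervocalic voicing): /s/ is a voiceless obstruent between vowels /o/ and /i/, so it voices to [z]. /kixeziosiupbumk/ → kixezioziupbumk.
Rule 3 (stop-cluster i-epenthesis): /p/ and /b/ form a stop–stop cluster, so [i] is inserted between them. /kixezioziupbumk/ → kixezioziupibumk.
Rule 4 (intervocalic voicing): /p/ is a voiceless stop between vowels /u/ and /i/, so it voices to [b]. /kixezioziupibumk/ → kixezioziubibumk.
Rule 5 (final cluster simplification): /k/ is the second consonant of a word-final cluster /mk/, so it deletes. /kixezioziubibumk/ → kixezioziubibum.

kixezioziubibum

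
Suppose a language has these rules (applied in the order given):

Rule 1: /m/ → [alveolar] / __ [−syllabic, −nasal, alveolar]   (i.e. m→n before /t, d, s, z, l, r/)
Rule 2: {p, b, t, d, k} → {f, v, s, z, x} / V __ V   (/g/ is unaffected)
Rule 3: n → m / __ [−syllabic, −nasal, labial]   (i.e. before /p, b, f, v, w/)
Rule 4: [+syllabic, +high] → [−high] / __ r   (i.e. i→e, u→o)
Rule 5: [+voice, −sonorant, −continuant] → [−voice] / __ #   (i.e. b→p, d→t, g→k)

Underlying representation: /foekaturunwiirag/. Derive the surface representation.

foexasorumwierak

Rule 1 (nasal place assimilation): no segment meets the environment; /foekaturunwiirag/ is unchanged.
Rule 2 (intervocalic spirantization): /k/ is a stop between vowels /e/ and /a/, so it spirantizes to the fricative [x]. /t/ is a stop between vowels /a/ and /u/, so it spirantizes to the fricative [s]. /foekaturunwiirag/ → foexasurunwiirag.
Rule 3 (nasal place assimilation): /n/ precedes the labial consonant /w/, so it assimilates in place to [m]. /foexasurunwiirag/ → foexasurumwiirag.
Rule 4 (pre-rhotic lowering): /u/ is a high vowel immediately before /r/, so it lowers to [o]. /i/ is a high vowel immediately before /r/, so it lowers to [e]. /foexasurumwiirag/ → foexasorumwierag.
Rule 5 (final devoicing): /g/ is a voiced stop in word-final position, so it devoices to [k]. /foexasorumwierag/ → foexasorumwierak.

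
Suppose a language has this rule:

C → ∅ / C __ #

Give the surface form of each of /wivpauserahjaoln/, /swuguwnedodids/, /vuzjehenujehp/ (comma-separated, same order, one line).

/wivpauserahjaoln/: /n/ is the second consonant of a word-final cluster /ln/, so it deletes. → [wivpauserahjaol].
/swuguwnedodids/: /s/ is the second consonant of a word-final cluster /ds/, so it deletes. → [swuguwnedodid].
/vuzjehenujehp/: /p/ is the second consonant of a word-final cluster /hp/, so it deletes. → [vuzjehenujeh].

wivpauserahjaol, swuguwnedodid, vuzjehenujeh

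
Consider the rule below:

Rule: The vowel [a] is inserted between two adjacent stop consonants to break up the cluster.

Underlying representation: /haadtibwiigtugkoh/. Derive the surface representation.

haadatibwiigatugakoh

/d/ and /t/ form a stop–stop cluster, so [a] is inserted between them.
/g/ and /t/ form a stop–stop cluster, so [a] is inserted between them.
/g/ and /k/ form a stop–stop cluster, so [a] is inserted between them.
Surface form: [haadatibwiigatugakoh].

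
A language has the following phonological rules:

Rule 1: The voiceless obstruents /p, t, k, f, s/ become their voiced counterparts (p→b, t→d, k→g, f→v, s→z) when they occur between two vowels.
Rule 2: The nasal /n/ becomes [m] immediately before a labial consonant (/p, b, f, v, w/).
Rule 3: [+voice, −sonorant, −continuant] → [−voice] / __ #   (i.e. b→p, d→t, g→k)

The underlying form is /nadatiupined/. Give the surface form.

nadadiubinet

Rule 1 (intervocalic voicing): /t/ is a voiceless obstruent between vowels /a/ and /i/, so it voices to [d]. /p/ is a voiceless obstruent between vowels /u/ and /i/, so it voices to [b]. /nadatiupined/ → nadadiubined.
Rule 2 (nasal place assimilation): no segment meets the environment; /nadadiubined/ is unchanged.
Rule 3 (final devoicing): /d/ is a voiced stop in word-final position, so it devoices to [t]. /nadadiubined/ → nadadiubinet.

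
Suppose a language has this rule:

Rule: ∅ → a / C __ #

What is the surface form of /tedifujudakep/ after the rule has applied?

the form ends in the consonant /p/, so [a] is inserted word-finally.
Surface form: [tedifujudakepa].

tedifujudakepa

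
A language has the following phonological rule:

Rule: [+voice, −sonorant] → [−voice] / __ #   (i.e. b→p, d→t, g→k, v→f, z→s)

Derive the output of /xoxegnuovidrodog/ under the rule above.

xoxegnuovidrodok

/g/ is a voiced obstruent in word-final position, so it devoices to [k].
The other instances of /g/, /v/, /d/ do not occur in the required environment and remain unchanged.
Surface form: [xoxegnuovidrodok].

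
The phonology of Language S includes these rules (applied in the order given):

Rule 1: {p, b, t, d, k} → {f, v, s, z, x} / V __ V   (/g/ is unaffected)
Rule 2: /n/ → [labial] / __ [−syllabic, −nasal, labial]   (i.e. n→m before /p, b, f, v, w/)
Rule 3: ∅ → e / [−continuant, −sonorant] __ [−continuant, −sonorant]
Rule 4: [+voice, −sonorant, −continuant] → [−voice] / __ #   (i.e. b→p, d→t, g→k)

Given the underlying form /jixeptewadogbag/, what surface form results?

jixepetewazogebak

Rule 1 (intervocalic spirantization): /d/ is a stop between vowels /a/ and /o/, so it spirantizes to the fricative [z]. /jixeptewadogbag/ → jixeptewazogbag.
Rule 2 (nasal place assimilation): no segment meets the environment; /jixeptewazogbag/ is unchanged.
Rule 3 (stop-cluster e-epenthesis): /p/ and /t/ form a stop–stop cluster, so [e] is inserted between them. /g/ and /b/ form a stop–stop cluster, so [e] is inserted between them. /jixeptewazogbag/ → jixepetewazogebag.
Rule 4 (final devoicing): /g/ is a voiced stop in word-final position, so it devoices to [k]. /jixepetewazogebag/ → jixepetewazogebak.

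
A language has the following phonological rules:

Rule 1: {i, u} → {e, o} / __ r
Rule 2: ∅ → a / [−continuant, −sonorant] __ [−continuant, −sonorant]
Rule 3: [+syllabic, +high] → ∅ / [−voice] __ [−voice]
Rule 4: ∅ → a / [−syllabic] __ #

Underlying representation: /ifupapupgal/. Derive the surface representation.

Rule 1 (pre-rhotic lowering): no segment meets the environment; /ifupapupgal/ is unchanged.
Rule 2 (stop-cluster a-epenthesis): /p/ and /g/ form a stop–stop cluster, so [a] is inserted between them. /ifupapupgal/ → ifupapupagal.
Rule 3 (high vowel syncope): /u/ is a high vowel flanked by voiceless consonants /f/ and /p/, so it deletes. /u/ is a high vowel flanked by voiceless consonants /p/ and /p/, so it deletes. /ifupapupagal/ → ifpappagal.
Rule 4 (final a-epenthesis): the form ends in the consonant /l/, so [a] is inserted word-finally. /ifpappagal/ → ifpappagala.

ifpappagala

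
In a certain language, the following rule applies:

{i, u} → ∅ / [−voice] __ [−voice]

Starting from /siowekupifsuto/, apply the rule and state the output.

siowekpfsto

/u/ is a high vowel flanked by voiceless consonants /k/ and /p/, so it deletes.
/i/ is a high vowel flanked by voiceless consonants /p/ and /f/, so it deletes.
/u/ is a high vowel flanked by voiceless consonants /s/ and /t/, so it deletes.
Surface form: [siowekpfsto].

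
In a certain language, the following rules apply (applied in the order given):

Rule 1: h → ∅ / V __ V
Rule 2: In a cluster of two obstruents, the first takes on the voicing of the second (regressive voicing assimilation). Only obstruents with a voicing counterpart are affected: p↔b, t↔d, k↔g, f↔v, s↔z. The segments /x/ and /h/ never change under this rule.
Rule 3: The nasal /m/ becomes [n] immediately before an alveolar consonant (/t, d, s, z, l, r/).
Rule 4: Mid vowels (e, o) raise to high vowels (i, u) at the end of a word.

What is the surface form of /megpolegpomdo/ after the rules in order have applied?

Rule 1 (intervocalic h-deletion): no segment meets the environment; /megpolegpomdo/ is unchanged.
Rule 2 (regressive voicing assimilation): /g/ precedes the voiceless obstruent /p/, so it devoices to [k] by assimilation. /g/ precedes the voiceless obstruent /p/, so it devoices to [k] by assimilation. /megpolegpomdo/ → mekpolekpomdo.
Rule 3 (nasal place assimilation): /m/ precedes the alveolar consonant /d/, so it assimilates in place to [n]. /mekpolekpomdo/ → mekpolekpondo.
Rule 4 (final vowel raising): /o/ is a mid vowel in word-final position, so it raises to [u]. /mekpolekpondo/ → mekpolekpondu.

mekpolekpondu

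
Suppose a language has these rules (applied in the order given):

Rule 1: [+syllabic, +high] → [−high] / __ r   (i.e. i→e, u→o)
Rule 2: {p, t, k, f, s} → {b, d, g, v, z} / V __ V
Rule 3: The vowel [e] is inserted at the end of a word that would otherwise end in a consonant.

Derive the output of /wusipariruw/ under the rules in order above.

wuzibareruwe

Rule 1 (pre-rhotic lowering): /i/ is a high vowel immediately before /r/, so it lowers to [e]. /wusipariruw/ → wusipareruw.
Rule 2 (intervocalic voicing): /s/ is a voiceless obstruent between vowels /u/ and /i/, so it voices to [z]. /p/ is a voiceless obstruent between vowels /i/ and /a/, so it voices to [b]. /wusipareruw/ → wuzibareruw.
Rule 3 (final e-epenthesis): the form ends in the consonant /w/, so [e] is inserted word-finally. /wuzibareruw/ → wuzibareruwe.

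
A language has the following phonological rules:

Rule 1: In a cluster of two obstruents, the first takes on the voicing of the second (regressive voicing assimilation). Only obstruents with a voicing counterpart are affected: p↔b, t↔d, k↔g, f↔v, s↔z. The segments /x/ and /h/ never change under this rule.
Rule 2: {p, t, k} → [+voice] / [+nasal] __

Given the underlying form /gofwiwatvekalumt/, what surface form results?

gofwiwadvekalumd

Rule 1 (regressive voicing assimilation): /t/ precedes the voiced obstruent /v/, so it voices to [d] by assimilation. /gofwiwatvekalumt/ → gofwiwadvekalumt.
Rule 2 (post-nasal voicing): /t/ is a voiceless stop immediately after the nasal /m/, so it voices to [d]. /gofwiwadvekalumt/ → gofwiwadvekalumd.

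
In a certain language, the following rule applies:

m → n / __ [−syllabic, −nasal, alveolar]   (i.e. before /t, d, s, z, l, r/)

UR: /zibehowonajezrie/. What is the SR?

No segment of /zibehowonajezrie/ meets the structural description of the rule, so the form surfaces unchanged.

zibehowonajezrie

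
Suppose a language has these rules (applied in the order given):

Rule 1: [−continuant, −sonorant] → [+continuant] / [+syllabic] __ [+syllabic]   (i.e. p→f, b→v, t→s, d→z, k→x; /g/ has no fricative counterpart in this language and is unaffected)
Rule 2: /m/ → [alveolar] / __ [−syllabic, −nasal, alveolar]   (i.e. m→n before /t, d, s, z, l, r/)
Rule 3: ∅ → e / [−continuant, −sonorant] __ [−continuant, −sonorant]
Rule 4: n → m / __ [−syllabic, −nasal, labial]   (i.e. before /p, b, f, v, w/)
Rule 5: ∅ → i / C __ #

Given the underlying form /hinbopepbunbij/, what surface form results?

Rule 1 (intervocalic spirantization): /p/ is a stop between vowels /o/ and /e/, so it spirantizes to the fricative [f]. /hinbopepbunbij/ → hinbofepbunbij.
Rule 2 (nasal place assimilation): no segment meets the environment; /hinbofepbunbij/ is unchanged.
Rule 3 (stop-cluster e-epenthesis): /p/ and /b/ form a stop–stop cluster, so [e] is inserted between them. /hinbofepbunbij/ → hinbofepebunbij.
Rule 4 (nasal place assimilation): /n/ precedes the labial consonant /b/, so it assimilates in place to [m]. /n/ precedes the labial consonant /b/, so it assimilates in place to [m]. /hinbofepebunbij/ → himbofepebumbij.
Rule 5 (final i-epenthesis): the form ends in the consonant /j/, so [i] is inserted word-finally. /himbofepebumbij/ → himbofepebumbiji.

himbofepebumbiji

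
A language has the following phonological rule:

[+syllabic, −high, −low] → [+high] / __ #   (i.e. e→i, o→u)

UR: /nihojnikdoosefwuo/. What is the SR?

nihojnikdoosefwuu

/o/ is a mid vowel in word-final position, so it raises to [u].
The other instances of /o/, /e/ do not occur in the required environment and remain unchanged.
Surface form: [nihojnikdoosefwuu].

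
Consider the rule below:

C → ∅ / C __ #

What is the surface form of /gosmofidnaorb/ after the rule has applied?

gosmofidnaor

/b/ is the second consonant of a word-final cluster /rb/, so it deletes.
Surface form: [gosmofidnaor].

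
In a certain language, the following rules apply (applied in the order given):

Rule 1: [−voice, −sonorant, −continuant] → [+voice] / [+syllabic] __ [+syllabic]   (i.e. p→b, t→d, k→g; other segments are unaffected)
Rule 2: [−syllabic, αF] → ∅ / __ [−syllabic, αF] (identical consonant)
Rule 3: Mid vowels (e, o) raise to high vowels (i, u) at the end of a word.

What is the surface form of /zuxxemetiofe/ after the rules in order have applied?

Rule 1 (intervocalic voicing): /t/ is a voiceless stop between vowels /e/ and /i/, so it voices to [d]. /zuxxemetiofe/ → zuxxemediofe.
Rule 2 (degemination): /xx/ is a geminate; the first /x/ deletes. /zuxxemediofe/ → zuxemediofe.
Rule 3 (final vowel raising): /e/ is a mid vowel in word-final position, so it raises to [i]. /zuxemediofe/ → zuxemediofi.

zuxemediofi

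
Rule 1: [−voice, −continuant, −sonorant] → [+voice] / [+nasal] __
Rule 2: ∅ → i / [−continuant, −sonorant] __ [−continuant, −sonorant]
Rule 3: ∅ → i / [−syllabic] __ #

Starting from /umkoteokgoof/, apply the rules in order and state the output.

umgoteokigoofi

Rule 1 (post-nasal voicing): /k/ is a voiceless stop immediately after the nasal /m/, so it voices to [g]. /umkoteokgoof/ → umgoteokgoof.
Rule 2 (stop-cluster i-epenthesis): /k/ and /g/ form a stop–stop cluster, so [i] is inserted between them. /umgoteokgoof/ → umgoteokigoof.
Rule 3 (final i-epenthesis): the form ends in the consonant /f/, so [i] is inserted word-finally. /umgoteokigoof/ → umgoteokigoofi.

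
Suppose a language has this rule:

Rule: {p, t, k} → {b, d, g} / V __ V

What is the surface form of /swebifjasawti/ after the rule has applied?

No segment of /swebifjasawti/ meets the structural description of the rule, so the form surfaces unchanged.

swebifjasawti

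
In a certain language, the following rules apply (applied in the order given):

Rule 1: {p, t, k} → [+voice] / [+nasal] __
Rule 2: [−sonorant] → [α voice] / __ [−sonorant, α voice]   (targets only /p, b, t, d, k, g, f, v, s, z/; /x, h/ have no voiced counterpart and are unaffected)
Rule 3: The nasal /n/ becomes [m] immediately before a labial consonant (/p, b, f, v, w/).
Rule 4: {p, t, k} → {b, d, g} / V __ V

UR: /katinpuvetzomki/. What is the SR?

Rule 1 (post-nasal voicing): /p/ is a voiceless stop immediately after the nasal /n/, so it voices to [b]. /k/ is a voiceless stop immediately after the nasal /m/, so it voices to [g]. /katinpuvetzomki/ → katinbuvetzomgi.
Rule 2 (regressive voicing assimilation): /t/ precedes the voiced obstruent /z/, so it voices to [d] by assimilation. /katinbuvetzomgi/ → katinbuvedzomgi.
Rule 3 (nasal place assimilation): /n/ precedes the labial consonant /b/, so it assimilates in place to [m]. /katinbuvedzomgi/ → katimbuvedzomgi.
Rule 4 (intervocalic voicing): /t/ is a voiceless stop between vowels /a/ and /i/, so it voices to [d]. /katimbuvedzomgi/ → kadimbuvedzomgi.

kadimbuvedzomgi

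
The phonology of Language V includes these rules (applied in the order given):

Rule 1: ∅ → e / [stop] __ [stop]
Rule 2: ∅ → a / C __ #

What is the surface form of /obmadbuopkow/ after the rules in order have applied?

Rule 1 (stop-cluster e-epenthesis): /d/ and /b/ form a stop–stop cluster, so [e] is inserted between them. /p/ and /k/ form a stop–stop cluster, so [e] is inserted between them. /obmadbuopkow/ → obmadebuopekow.
Rule 2 (final a-epenthesis): the form ends in the consonant /w/, so [a] is inserted word-finally. /obmadebuopekow/ → obmadebuopekowa.

obmadebuopekowa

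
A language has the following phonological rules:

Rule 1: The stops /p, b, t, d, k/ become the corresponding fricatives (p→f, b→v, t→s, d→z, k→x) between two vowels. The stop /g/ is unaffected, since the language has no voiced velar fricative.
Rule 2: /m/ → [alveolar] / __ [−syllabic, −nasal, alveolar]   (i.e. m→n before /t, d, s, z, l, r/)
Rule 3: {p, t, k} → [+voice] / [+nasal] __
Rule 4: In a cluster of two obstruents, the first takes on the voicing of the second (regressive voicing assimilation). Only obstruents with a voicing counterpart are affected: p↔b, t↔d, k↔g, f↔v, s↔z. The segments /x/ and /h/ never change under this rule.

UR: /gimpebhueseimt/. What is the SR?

Rule 1 (intervocalic spirantization): no segment meets the environment; /gimpebhueseimt/ is unchanged.
Rule 2 (nasal place assimilation): /m/ precedes the alveolar consonant /t/, so it assimilates in place to [n]. /gimpebhueseimt/ → gimpebhueseint.
Rule 3 (post-nasal voicing): /p/ is a voiceless stop immediately after the nasal /m/, so it voices to [b]. /t/ is a voiceless stop immediately after the nasal /n/, so it voices to [d]. /gimpebhueseint/ → gimbebhueseind.
Rule 4 (regressive voicing assimilation): /b/ precedes the voiceless obstruent /h/, so it devoices to [p] by assimilation. /gimbebhueseind/ → gimbephueseind.

gimbephueseind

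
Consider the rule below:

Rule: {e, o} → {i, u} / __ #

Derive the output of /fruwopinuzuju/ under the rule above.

fruwopinuzuju

No segment of /fruwopinuzuju/ meets the structural description of the rule, so the form surfaces unchanged.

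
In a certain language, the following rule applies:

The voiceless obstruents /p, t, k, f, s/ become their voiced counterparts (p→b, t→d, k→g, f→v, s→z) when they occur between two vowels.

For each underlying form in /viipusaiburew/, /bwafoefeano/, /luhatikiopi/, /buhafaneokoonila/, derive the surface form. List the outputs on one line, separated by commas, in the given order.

/viipusaiburew/: /p/ is a voiceless obstruent between vowels /i/ and /u/, so it voices to [b]. /s/ is a voiceless obstruent between vowels /u/ and /a/, so it voices to [z]. → [viibuzaiburew].
/bwafoefeano/: /f/ is a voiceless obstruent between vowels /a/ and /o/, so it voices to [v]. /f/ is a voiceless obstruent between vowels /e/ and /e/, so it voices to [v]. → [bwavoeveano].
/luhatikiopi/: /t/ is a voiceless obstruent between vowels /a/ and /i/, so it voices to [d]. /k/ is a voiceless obstruent between vowels /i/ and /i/, so it voices to [g]. /p/ is a voiceless obstruent between vowels /o/ and /i/, so it voices to [b]. → [luhadigiobi].
/buhafaneokoonila/: /f/ is a voiceless obstruent between vowels /a/ and /a/, so it voices to [v]. /k/ is a voiceless obstruent between vowels /o/ and /o/, so it voices to [g]. → [buhavaneogoonila].

viibuzaiburew, bwavoeveano, luhadigiobi, buhavaneogoonila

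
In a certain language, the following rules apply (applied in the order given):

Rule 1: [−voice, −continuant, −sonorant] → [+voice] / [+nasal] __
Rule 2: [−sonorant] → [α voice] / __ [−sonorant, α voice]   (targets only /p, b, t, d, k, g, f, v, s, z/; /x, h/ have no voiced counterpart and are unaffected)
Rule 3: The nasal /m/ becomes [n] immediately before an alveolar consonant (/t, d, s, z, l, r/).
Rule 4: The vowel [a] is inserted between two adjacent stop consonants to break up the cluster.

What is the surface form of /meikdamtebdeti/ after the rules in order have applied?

meigadandebadeti

Rule 1 (post-nasal voicing): /t/ is a voiceless stop immediately after the nasal /m/, so it voices to [d]. /meikdamtebdeti/ → meikdamdebdeti.
Rule 2 (regressive voicing assimilation): /k/ precedes the voiced obstruent /d/, so it voices to [g] by assimilation. /meikdamdebdeti/ → meigdamdebdeti.
Rule 3 (nasal place assimilation): /m/ precedes the alveolar consonant /d/, so it assimilates in place to [n]. /meigdamdebdeti/ → meigdandebdeti.
Rule 4 (stop-cluster a-epenthesis): /g/ and /d/ form a stop–stop cluster, so [a] is inserted between them. /b/ and /d/ form a stop–stop cluster, so [a] is inserted between them. /meigdandebdeti/ → meigadandebadeti.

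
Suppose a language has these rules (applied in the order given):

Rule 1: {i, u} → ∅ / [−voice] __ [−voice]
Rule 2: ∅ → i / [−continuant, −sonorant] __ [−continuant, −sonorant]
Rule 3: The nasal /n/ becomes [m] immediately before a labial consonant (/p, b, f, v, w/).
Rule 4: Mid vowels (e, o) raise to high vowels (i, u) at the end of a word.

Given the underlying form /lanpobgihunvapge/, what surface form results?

lampobigihumvapigi

Rule 1 (high vowel syncope): no segment meets the environment; /lanpobgihunvapge/ is unchanged.
Rule 2 (stop-cluster i-epenthesis): /b/ and /g/ form a stop–stop cluster, so [i] is inserted between them. /p/ and /g/ form a stop–stop cluster, so [i] is inserted between them. /lanpobgihunvapge/ → lanpobigihunvapige.
Rule 3 (nasal place assimilation): /n/ precedes the labial consonant /p/, so it assimilates in place to [m]. /n/ precedes the labial consonant /v/, so it assimilates in place to [m]. /lanpobigihunvapige/ → lampobigihumvapige.
Rule 4 (final vowel raising): /e/ is a mid vowel in word-final position, so it raises to [i]. /lampobigihumvapige/ → lampobigihumvapigi.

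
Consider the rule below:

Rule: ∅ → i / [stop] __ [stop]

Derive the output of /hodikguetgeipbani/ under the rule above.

hodikiguetigeipibani

/k/ and /g/ form a stop–stop cluster, so [i] is inserted between them.
/t/ and /g/ form a stop–stop cluster, so [i] is inserted between them.
/p/ and /b/ form a stop–stop cluster, so [i] is inserted between them.
Surface form: [hodikiguetigeipibani].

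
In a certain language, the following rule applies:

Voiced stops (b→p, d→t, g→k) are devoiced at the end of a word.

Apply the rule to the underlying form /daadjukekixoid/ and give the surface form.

Scanning /daadjukekixoid/: /d/ at position 1 is not in the conditioning environment; /d/ at position 4 is not in the conditioning environment; /d/ is a voiced stop in word-final position, so it devoices to [t].
Result: [daadjukekixoit].

daadjukekixoit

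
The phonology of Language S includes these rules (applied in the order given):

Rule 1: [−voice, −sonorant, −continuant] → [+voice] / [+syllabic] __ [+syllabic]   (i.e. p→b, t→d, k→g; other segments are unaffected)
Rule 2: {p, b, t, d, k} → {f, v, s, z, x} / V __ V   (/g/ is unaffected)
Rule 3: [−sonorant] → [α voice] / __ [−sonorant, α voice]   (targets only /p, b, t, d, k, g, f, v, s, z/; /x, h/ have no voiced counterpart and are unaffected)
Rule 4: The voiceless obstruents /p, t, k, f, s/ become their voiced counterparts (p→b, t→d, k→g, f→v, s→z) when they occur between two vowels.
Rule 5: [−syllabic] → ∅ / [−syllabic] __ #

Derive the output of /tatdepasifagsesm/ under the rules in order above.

taddevazivakses

Rule 1 (intervocalic voicing): /p/ is a voiceless stop between vowels /e/ and /a/, so it voices to [b]. /tatdepasifagsesm/ → tatdebasifagsesm.
Rule 2 (intervocalic spirantization): /b/ is a stop between vowels /e/ and /a/, so it spirantizes to the fricative [v]. /tatdebasifagsesm/ → tatdevasifagsesm.
Rule 3 (regressive voicing assimilation): /t/ precedes the voiced obstruent /d/, so it voices to [d] by assimilation. /g/ precedes the voiceless obstruent /s/, so it devoices to [k] by assimilation. /tatdevasifagsesm/ → taddevasifaksesm.
Rule 4 (intervocalic voicing): /s/ is a voiceless obstruent between vowels /a/ and /i/, so it voices to [z]. /f/ is a voiceless obstruent between vowels /i/ and /a/, so it voices to [v]. /taddevasifaksesm/ → taddevazivaksesm.
Rule 5 (final cluster simplification): /m/ is the second consonant of a word-final cluster /sm/, so it deletes. /taddevazivaksesm/ → taddevazivakses.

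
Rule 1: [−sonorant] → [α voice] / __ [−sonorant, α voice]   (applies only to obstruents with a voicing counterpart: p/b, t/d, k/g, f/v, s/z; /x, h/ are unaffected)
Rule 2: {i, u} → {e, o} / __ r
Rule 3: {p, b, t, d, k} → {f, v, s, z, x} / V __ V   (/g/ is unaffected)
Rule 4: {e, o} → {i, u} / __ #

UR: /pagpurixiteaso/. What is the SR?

pakporixiseasu

Rule 1 (regressive voicing assimilation): /g/ precedes the voiceless obstruent /p/, so it devoices to [k] by assimilation. /pagpurixiteaso/ → pakpurixiteaso.
Rule 2 (pre-rhotic lowering): /u/ is a high vowel immediately before /r/, so it lowers to [o]. /pakpurixiteaso/ → pakporixiteaso.
Rule 3 (intervocalic spirantization): /t/ is a stop between vowels /i/ and /e/, so it spirantizes to the fricative [s]. /pakporixiteaso/ → pakporixiseaso.
Rule 4 (final vowel raising): /o/ is a mid vowel in word-final position, so it raises to [u]. /pakporixiseaso/ → pakporixiseasu.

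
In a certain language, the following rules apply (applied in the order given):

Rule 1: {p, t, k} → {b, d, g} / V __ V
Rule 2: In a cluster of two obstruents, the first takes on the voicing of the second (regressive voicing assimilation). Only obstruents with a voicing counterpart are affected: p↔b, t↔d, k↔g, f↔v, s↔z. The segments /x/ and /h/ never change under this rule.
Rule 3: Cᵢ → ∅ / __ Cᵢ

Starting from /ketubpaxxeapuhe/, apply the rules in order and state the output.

Rule 1 (intervocalic voicing): /t/ is a voiceless stop between vowels /e/ and /u/, so it voices to [d]. /p/ is a voiceless stop between vowels /a/ and /u/, so it voices to [b]. /ketubpaxxeapuhe/ → kedubpaxxeabuhe.
Rule 2 (regressive voicing assimilation): /b/ precedes the voiceless obstruent /p/, so it devoices to [p] by assimilation. /kedubpaxxeabuhe/ → keduppaxxeabuhe.
Rule 3 (degemination): /pp/ is a geminate; the first /p/ deletes. /xx/ is a geminate; the first /x/ deletes. /keduppaxxeabuhe/ → kedupaxeabuhe.

kedupaxeabuhe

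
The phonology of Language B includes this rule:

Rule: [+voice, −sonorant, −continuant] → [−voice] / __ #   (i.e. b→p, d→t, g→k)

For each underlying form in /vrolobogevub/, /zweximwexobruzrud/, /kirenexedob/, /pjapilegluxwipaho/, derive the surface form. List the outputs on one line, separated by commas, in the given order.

vrolobogevup, zweximwexobruzrut, kirenexedop, pjapilegluxwipaho

/vrolobogevub/: /b/ is a voiced stop in word-final position, so it devoices to [p]. → [vrolobogevup].
/zweximwexobruzrud/: /d/ is a voiced stop in word-final position, so it devoices to [t]. → [zweximwexobruzrut].
/kirenexedob/: /b/ is a voiced stop in word-final position, so it devoices to [p]. → [kirenexedop].
/pjapilegluxwipaho/: the rule's environment is not met; surfaces unchanged as [pjapilegluxwipaho].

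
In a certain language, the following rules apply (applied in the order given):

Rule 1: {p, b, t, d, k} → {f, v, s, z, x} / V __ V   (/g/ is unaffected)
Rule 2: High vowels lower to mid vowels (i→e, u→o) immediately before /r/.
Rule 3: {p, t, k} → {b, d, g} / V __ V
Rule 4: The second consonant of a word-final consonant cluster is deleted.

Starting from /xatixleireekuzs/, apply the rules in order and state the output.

Rule 1 (intervocalic spirantization): /t/ is a stop between vowels /a/ and /i/, so it spirantizes to the fricative [s]. /k/ is a stop between vowels /e/ and /u/, so it spirantizes to the fricative [x]. /xatixleireekuzs/ → xasixleireexuzs.
Rule 2 (pre-rhotic lowering): /i/ is a high vowel immediately before /r/, so it lowers to [e]. /xasixleireexuzs/ → xasixleereexuzs.
Rule 3 (intervocalic voicing): no segment meets the environment; /xasixleereexuzs/ is unchanged.
Rule 4 (final cluster simplification): /s/ is the second consonant of a word-final cluster /zs/, so it deletes. /xasixleereexuzs/ → xasixleereexuz.

xasixleereexuz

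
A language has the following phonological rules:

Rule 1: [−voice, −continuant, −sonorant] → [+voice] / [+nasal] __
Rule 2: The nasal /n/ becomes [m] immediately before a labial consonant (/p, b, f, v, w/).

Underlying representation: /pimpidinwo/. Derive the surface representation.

Rule 1 (post-nasal voicing): /p/ is a voiceless stop immediately after the nasal /m/, so it voices to [b]. /pimpidinwo/ → pimbidinwo.
Rule 2 (nasal place assimilation): /n/ precedes the labial consonant /w/, so it assimilates in place to [m]. /pimbidinwo/ → pimbidimwo.

pimbidimwo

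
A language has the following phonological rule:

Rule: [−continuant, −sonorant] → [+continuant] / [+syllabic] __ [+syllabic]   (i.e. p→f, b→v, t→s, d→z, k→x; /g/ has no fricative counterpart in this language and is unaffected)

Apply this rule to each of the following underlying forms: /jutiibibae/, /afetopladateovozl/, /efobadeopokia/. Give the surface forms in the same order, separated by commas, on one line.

/jutiibibae/: /t/ is a stop between vowels /u/ and /i/, so it spirantizes to the fricative [s]. /b/ is a stop between vowels /i/ and /i/, so it spirantizes to the fricative [v]. /b/ is a stop between vowels /i/ and /a/, so it spirantizes to the fricative [v]. → [jusiivivae].
/afetopladateovozl/: /t/ is a stop between vowels /e/ and /o/, so it spirantizes to the fricative [s]. /d/ is a stop between vowels /a/ and /a/, so it spirantizes to the fricative [z]. /t/ is a stop between vowels /a/ and /e/, so it spirantizes to the fricative [s]. → [afesoplazaseovozl].
/efobadeopokia/: /b/ is a stop between vowels /o/ and /a/, so it spirantizes to the fricative [v]. /d/ is a stop between vowels /a/ and /e/, so it spirantizes to the fricative [z]. /p/ is a stop between vowels /o/ and /o/, so it spirantizes to the fricative [f]. /k/ is a stop between vowels /o/ and /i/, so it spirantizes to the fricative [x]. → [efovazeofoxia].

jusiivivae, afesoplazaseovozl, efovazeofoxia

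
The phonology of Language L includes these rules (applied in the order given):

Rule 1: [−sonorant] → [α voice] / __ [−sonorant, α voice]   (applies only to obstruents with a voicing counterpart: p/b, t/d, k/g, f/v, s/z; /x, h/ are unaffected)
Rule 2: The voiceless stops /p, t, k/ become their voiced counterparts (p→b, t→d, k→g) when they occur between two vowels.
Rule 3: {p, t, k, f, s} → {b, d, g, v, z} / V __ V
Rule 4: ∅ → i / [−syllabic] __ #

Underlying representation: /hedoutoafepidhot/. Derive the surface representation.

Rule 1 (regressive voicing assimilation): /d/ precedes the voiceless obstruent /h/, so it devoices to [t] by assimilation. /hedoutoafepidhot/ → hedoutoafepithot.
Rule 2 (intervocalic voicing): /t/ is a voiceless stop between vowels /u/ and /o/, so it voices to [d]. /p/ is a voiceless stop between vowels /e/ and /i/, so it voices to [b]. /hedoutoafepithot/ → hedoudoafebithot.
Rule 3 (intervocalic voicing): /f/ is a voiceless obstruent between vowels /a/ and /e/, so it voices to [v]. /hedoudoafebithot/ → hedoudoavebithot.
Rule 4 (final i-epenthesis): the form ends in the consonant /t/, so [i] is inserted word-finally. /hedoudoavebithot/ → hedoudoavebithoti.

hedoudoavebithoti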